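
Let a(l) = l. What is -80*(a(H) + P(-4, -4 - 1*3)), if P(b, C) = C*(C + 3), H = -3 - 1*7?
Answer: -1440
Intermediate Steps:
H = -10 (H = -3 - 7 = -10)
P(b, C) = C*(3 + C)
-80*(a(H) + P(-4, -4 - 1*3)) = -80*(-10 + (-4 - 1*3)*(3 + (-4 - 1*3))) = -80*(-10 + (-4 - 3)*(3 + (-4 - 3))) = -80*(-10 - 7*(3 - 7)) = -80*(-10 - 7*(-4)) = -80*(-10 + 28) = -80*18 = -1440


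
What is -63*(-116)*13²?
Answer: 1235052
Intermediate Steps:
-63*(-116)*13² = 7308*169 = 1235052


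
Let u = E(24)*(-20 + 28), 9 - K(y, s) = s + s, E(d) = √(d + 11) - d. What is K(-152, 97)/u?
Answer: 555/541 + 185*√35/4328 ≈ 1.2788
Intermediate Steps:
E(d) = √(11 + d) - d
K(y, s) = 9 - 2*s (K(y, s) = 9 - (s + s) = 9 - 2*s)
u = -192 + 8*√35 (u = (√(11 + 24) - 1*24)*(-20 + 28) = (√35 - 24)*8 = (-24 + √35)*8 = -192 + 8*√35 ≈ -144.67)
K(-152, 97)/u = (9 - 2*97)/(-192 + 8*√35) = (9 - 194)/(-192 + 8*√35) = -185/(-192 + 8*√35)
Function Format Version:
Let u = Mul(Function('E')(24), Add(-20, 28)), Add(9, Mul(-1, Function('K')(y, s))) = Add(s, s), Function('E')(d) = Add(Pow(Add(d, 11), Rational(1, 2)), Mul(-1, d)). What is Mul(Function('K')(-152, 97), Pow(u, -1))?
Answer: Add(Rational(555, 541), Mul(Rational(185, 4328), Pow(35, Rational(1, 2)))) ≈ 1.2788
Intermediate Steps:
Function('E')(d) = Add(Pow(Add(11, d), Rational(1, 2)), Mul(-1, d))
Function('K')(y, s) = Add(9, Mul(-2, s)) (Function('K')(y, s) = Add(9, Mul(-1, Add(s, s))) = Add(9, Mul(-1, Mul(2, s))) = Add(9, Mul(-2, s)))
u = Add(-192, Mul(8, Pow(35, Rational(1, 2)))) (u = Mul(Add(Pow(Add(11, 24), Rational(1, 2)), Mul(-1, 24)), Add(-20, 28)) = Mul(Add(Pow(35, Rational(1, 2)), -24), 8) = Mul(Add(-24, Pow(35, Rational(1, 2))), 8) = Add(-192, Mul(8, Pow(35, Rational(1, 2)))) ≈ -144.67)
Mul(Function('K')(-152, 97), Pow(u, -1)) = Mul(Add(9, Mul(-2, 97)), Pow(Add(-192, Mul(8, Pow(35, Rational(1, 2)))), -1)) = Mul(Add(9, -194), Pow(Add(-192, Mul(8, Pow(35, Rational(1, 2)))), -1)) = Mul(-185, Pow(Add(-192, Mul(8, Pow(35, Rational(1, 2)))), -1))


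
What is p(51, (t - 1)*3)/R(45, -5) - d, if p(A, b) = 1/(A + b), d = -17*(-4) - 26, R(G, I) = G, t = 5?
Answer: -119069/2835 ≈ -42.000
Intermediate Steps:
d = 42 (d = 68 - 26 = 42)
p(51, (t - 1)*3)/R(45, -5) - d = 1/((51 + (5 - 1)*3)*45) - 1*42 = (1/45)/(51 + 4*3) - 42 = (1/45)/(51 + 12) - 42 = (1/45)/63 - 42 = (1/63)*(1/45) - 42 = 1/2835 - 42 = -119069/2835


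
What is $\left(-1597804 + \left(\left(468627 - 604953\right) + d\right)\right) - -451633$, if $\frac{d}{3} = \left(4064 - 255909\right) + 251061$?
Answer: $-1284849$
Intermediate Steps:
$d = -2352$ ($d = 3 \left(\left(4064 - 255909\right) + 251061\right) = 3 \left(-251845 + 251061\right) = 3 \left(-784\right) = -2352$)
$\left(-1597804 + \left(\left(468627 - 604953\right) + d\right)\right) - -451633 = \left(-1597804 + \left(\left(468627 - 604953\right) - 2352\right)\right) - -451633 = \left(-1597804 - 138678\right) + 451633 = -1736482 + 451633 = -1284849$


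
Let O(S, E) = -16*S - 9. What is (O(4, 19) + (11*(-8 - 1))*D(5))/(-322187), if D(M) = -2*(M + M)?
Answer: -1907/322187 ≈ -0.0059189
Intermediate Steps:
O(S, E) = -9 - 16*S
D(M) = -4*M
(O(4, 19) + (11*(-8 - 1))*D(5))/(-322187) = ((-9 - 16*4) + (11*(-8 - 1))*(-4*5))/(-322187) = ((-9 - 64) + (11*(-9))*(-20))*(-1/322187) = (-73 - 99*(-20))*(-1/322187) = (-73 + 1980)*(-1/322187) = 1907*(-1/322187) = -1907/322187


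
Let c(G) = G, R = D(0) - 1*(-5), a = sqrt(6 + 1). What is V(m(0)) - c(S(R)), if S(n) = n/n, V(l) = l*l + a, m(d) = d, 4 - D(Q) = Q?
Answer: -1 + sqrt(7) ≈ 1.6458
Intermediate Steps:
D(Q) = 4 - Q
a = sqrt(7) ≈ 2.6458
R = 9 (R = (4 - 1*0) - 1*(-5) = (4 + 0) + 5 = 4 + 5 = 9)
V(l) = sqrt(7) + l**2 (V(l) = l*l + sqrt(7) = l**2 + sqrt(7) = sqrt(7) + l**2)
S(n) = 1
V(m(0)) - c(S(R)) = (sqrt(7) + 0**2) - 1*1 = (sqrt(7) + 0) - 1 = sqrt(7) - 1 = -1 + sqrt(7)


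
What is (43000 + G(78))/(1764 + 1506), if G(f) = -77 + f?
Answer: 43001/3270 ≈ 13.150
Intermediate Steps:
(43000 + G(78))/(1764 + 1506) = (43000 + (-77 + 78))/(1764 + 1506) = (43000 + 1)/3270 = 43001*(1/3270) = 43001/3270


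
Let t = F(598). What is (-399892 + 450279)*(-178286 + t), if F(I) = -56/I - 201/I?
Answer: -5372024365295/598 ≈ -8.9833e+9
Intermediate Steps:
F(I) = -257/I
t = -257/598 ≈ -0.42977
(-399892 + 450279)*(-178286 + t) = (-399892 + 450279)*(-178286 - 257/598) = 50387*(-106615285/598) = -5372024365295/598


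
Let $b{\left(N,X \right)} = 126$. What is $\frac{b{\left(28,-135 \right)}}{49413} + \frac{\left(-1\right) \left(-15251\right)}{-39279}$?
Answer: $- \frac{35649929}{92423487} \approx -0.38572$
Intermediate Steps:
$\frac{b{\left(28,-135 \right)}}{49413} + \frac{\left(-1\right) \left(-15251\right)}{-39279} = \frac{126}{49413} + \frac{\left(-1\right) \left(-15251\right)}{-39279} = 126 \cdot \frac{1}{49413} + 15251 \left(- \frac{1}{39279}\right) = \frac{6}{2353} - \frac{15251}{39279} = - \frac{35649929}{92423487}$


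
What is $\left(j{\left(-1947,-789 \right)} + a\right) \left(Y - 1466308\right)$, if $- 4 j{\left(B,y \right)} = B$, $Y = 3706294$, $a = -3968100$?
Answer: $- \frac{17774796266829}{2} \approx -8.8874 \cdot 10^{12}$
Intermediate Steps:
$j{\left(B,y \right)} = - \frac{B}{4}$
$\left(j{\left(-1947,-789 \right)} + a\right) \left(Y - 1466308\right) = \left(\left(- \frac{1}{4}\right) \left(-1947\right) - 3968100\right) \left(3706294 - 1466308\right) = \left(\frac{1947}{4} - 3968100\right) 2239986 = \left(- \frac{15870453}{4}\right) 2239986 = - \frac{17774796266829}{2}$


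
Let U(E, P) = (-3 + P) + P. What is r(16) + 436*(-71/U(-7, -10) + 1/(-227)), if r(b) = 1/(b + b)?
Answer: 224548709/167072 ≈ 1344.0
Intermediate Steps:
r(b) = 1/(2*b)
U(E, P) = -3 + 2*P
r(16) + 436*(-71/U(-7, -10) + 1/(-227)) = (½)/16 + 436*(-71/(-3 + 2*(-10)) + 1/(-227)) = (½)*(1/16) + 436*(-71/(-3 - 20) + 1*(-1/227)) = 1/32 + 436*(-71/(-23) - 1/227) = 1/32 + 436*(-71*(-1/23) - 1/227) = 1/32 + 436*(71/23 - 1/227) = 1/32 + 436*(16094/5221) = 1/32 + 7016984/5221 = 224548709/167072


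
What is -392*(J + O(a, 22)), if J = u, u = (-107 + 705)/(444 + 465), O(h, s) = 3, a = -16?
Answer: -1303400/909 ≈ -1433.9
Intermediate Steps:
u = 598/909 ≈ 0.65787
J = 598/909 ≈ 0.65787
-392*(J + O(a, 22)) = -392*(598/909 + 3) = -392*3325/909 = -1303400/909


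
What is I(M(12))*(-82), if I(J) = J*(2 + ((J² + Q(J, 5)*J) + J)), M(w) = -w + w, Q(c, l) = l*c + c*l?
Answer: 0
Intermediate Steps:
Q(c, l) = 2*c*l (Q(c, l) = c*l + c*l = 2*c*l)
M(w) = 0
I(J) = J*(2 + J + 11*J²) (I(J) = J*(2 + ((J² + (2*J*5)*J) + J)) = J*(2 + ((J² + (10*J)*J) + J)) = J*(2 + ((J² + 10*J²) + J)) = J*(2 + (11*J² + J)) = J*(2 + (J + 11*J²)) = J*(2 + J + 11*J²))
I(M(12))*(-82) = (0*(2 + 0 + 11*0²))*(-82) = (0*(2 + 0 + 11*0))*(-82) = (0*(2 + 0 + 0))*(-82) = (0*2)*(-82) = 0*(-82) = 0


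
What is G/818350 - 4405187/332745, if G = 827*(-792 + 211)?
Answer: -752972885653/54460374150 ≈ -13.826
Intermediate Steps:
G = -480487 (G = 827*(-581) = -480487)
G/818350 - 4405187/332745 = -480487/818350 - 4405187/332745 = -752972885653/54460374150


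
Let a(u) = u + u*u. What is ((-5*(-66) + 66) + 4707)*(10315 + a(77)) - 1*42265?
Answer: 83243798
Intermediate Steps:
a(u) = u + u²
((-5*(-66) + 66) + 4707)*(10315 + a(77)) - 1*42265 = ((-5*(-66) + 66) + 4707)*(10315 + 77*(1 + 77)) - 1*42265 = ((330 + 66) + 4707)*(10315 + 77*78) - 42265 = (396 + 4707)*(10315 + 6006) - 42265 = 5103*16321 - 42265 = 83286063 - 42265 = 83243798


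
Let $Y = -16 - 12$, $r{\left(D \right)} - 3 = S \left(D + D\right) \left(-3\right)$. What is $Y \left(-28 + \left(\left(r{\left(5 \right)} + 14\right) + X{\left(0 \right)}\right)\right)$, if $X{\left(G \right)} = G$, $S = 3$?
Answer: $2828$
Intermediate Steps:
$r{\left(D \right)} = 3 - 18 D$ ($r{\left(D \right)} = 3 + 3 \left(D + D\right) \left(-3\right) = 3 + 3 \cdot 2 D \left(-3\right) = 3 + 3 \left(- 6 D\right) = 3 - 18 D$)
$Y = -28$ ($Y = -16 - 12 = -28$)
$Y \left(-28 + \left(\left(r{\left(5 \right)} + 14\right) + X{\left(0 \right)}\right)\right) = - 28 \left(-28 + \left(\left(\left(3 - 90\right) + 14\right) + 0\right)\right) = - 28 \left(-28 + \left(\left(-87 + 14\right) + 0\right)\right) = - 28 \left(-28 + \left(-73 + 0\right)\right) = - 28 \left(-28 - 73\right) = \left(-28\right) \left(-101\right) = 2828$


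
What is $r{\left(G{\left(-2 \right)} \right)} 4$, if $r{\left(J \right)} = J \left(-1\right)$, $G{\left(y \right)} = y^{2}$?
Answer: $-16$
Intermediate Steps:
$r{\left(J \right)} = - J$
$r{\left(G{\left(-2 \right)} \right)} 4 = - \left(-2\right)^{2} \cdot 4 = \left(-1\right) 4 \cdot 4 = \left(-4\right) 4 = -16$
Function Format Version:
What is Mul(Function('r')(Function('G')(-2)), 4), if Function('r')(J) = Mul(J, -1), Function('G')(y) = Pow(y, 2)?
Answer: -16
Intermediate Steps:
Function('r')(J) = Mul(-1, J)
Mul(Function('r')(Function('G')(-2)), 4) = Mul(Mul(-1, Pow(-2, 2)), 4) = Mul(Mul(-1, 4), 4) = Mul(-4, 4) = -16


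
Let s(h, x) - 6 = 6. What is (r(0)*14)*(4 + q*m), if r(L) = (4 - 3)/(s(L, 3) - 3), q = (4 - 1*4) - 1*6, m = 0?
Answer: 56/9 ≈ 6.2222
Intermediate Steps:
s(h, x) = 12 (s(h, x) = 6 + 6 = 12)
q = -6 (q = (4 - 4) - 6 = 0 - 6 = -6)
r(L) = ⅑ (r(L) = (4 - 3)/(12 - 3) = 1/9 = 1*(⅑) = ⅑)
(r(0)*14)*(4 + q*m) = ((⅑)*14)*(4 - 6*0) = 14*(4 + 0)/9 = (14/9)*4 = 56/9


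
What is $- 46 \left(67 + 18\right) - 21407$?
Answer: $-25317$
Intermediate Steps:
$- 46 \left(67 + 18\right) - 21407 = \left(-46\right) 85 - 21407 = -3910 - 21407 = -25317$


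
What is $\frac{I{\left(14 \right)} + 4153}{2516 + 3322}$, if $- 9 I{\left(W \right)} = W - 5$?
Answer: $\frac{692}{973} \approx 0.7112$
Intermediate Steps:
$I{\left(W \right)} = \frac{5}{9} - \frac{W}{9}$ ($I{\left(W \right)} = - \frac{W - 5}{9} = - \frac{-5 + W}{9} = \frac{5}{9} - \frac{W}{9}$)
$\frac{I{\left(14 \right)} + 4153}{2516 + 3322} = \frac{\left(\frac{5}{9} - \frac{14}{9}\right) + 4153}{2516 + 3322} = \frac{\left(\frac{5}{9} - \frac{14}{9}\right) + 4153}{5838} = \left(-1 + 4153\right) \frac{1}{5838} = 4152 \cdot \frac{1}{5838} = \frac{692}{973}$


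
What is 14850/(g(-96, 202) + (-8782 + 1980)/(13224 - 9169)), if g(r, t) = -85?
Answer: -6690750/39053 ≈ -171.32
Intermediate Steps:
14850/(g(-96, 202) + (-8782 + 1980)/(13224 - 9169)) = 14850/(-85 + (-8782 + 1980)/(13224 - 9169)) = 14850/(-85 - 6802/4055) = 14850/(-351477/4055) = 14850*(-4055/351477) = -6690750/39053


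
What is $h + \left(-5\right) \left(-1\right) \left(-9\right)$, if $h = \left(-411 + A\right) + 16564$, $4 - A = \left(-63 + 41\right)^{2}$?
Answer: $15628$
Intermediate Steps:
$A = -480$ ($A = 4 - \left(-63 + 41\right)^{2} = 4 - \left(-22\right)^{2} = 4 - 484 = -480$)
$h = 15673$ ($h = \left(-411 - 480\right) + 16564 = -891 + 16564 = 15673$)
$h + \left(-5\right) \left(-1\right) \left(-9\right) = 15673 + \left(-5\right) \left(-1\right) \left(-9\right) = 15673 + 5 \left(-9\right) = 15673 - 45 = 15628$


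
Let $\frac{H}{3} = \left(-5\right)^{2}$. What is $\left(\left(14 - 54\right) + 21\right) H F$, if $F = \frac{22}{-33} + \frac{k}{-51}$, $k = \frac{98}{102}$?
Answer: $\frac{846925}{867} \approx 976.85$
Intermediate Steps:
$k = \frac{49}{51}$ ($k = 98 \cdot \frac{1}{102} = \frac{49}{51} \approx 0.96078$)
$H = 75$ ($H = 3 \left(-5\right)^{2} = 3 \cdot 25 = 75$)
$F = - \frac{1783}{2601}$ ($F = \frac{22}{-33} + \frac{49}{51 \left(-51\right)} = 22 \left(- \frac{1}{33}\right) + \frac{49}{51} \left(- \frac{1}{51}\right) = - \frac{2}{3} - \frac{49}{2601} = - \frac{1783}{2601} \approx -0.68551$)
$\left(\left(14 - 54\right) + 21\right) H F = \left(\left(14 - 54\right) + 21\right) 75 \left(- \frac{1783}{2601}\right) = \left(-40 + 21\right) 75 \left(- \frac{1783}{2601}\right) = \left(-19\right) 75 \left(- \frac{1783}{2601}\right) = \left(-1425\right) \left(- \frac{1783}{2601}\right) = \frac{846925}{867}$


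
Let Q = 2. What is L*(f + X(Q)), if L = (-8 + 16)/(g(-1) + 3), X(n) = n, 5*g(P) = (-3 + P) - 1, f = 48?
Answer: 200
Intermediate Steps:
g(P) = -⅘ + P/5 (g(P) = ((-3 + P) - 1)/5 = (-4 + P)/5 = -⅘ + P/5)
L = 4 (L = (-8 + 16)/((-⅘ + (⅕)*(-1)) + 3) = 8/((-⅘ - ⅕) + 3) = 8/(-1 + 3) = 8/2 = 8*(½) = 4)
L*(f + X(Q)) = 4*(48 + 2) = 4*50 = 200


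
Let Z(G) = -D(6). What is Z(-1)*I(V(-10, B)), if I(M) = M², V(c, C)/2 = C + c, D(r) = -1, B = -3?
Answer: 676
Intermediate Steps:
V(c, C) = 2*C + 2*c (V(c, C) = 2*(C + c) = 2*C + 2*c)
Z(G) = 1 (Z(G) = -1*(-1) = 1)
Z(-1)*I(V(-10, B)) = 1*(2*(-3) + 2*(-10))² = 1*(-6 - 20)² = 1*(-26)² = 1*676 = 676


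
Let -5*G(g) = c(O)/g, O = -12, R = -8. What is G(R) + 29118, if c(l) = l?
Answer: 291177/10 ≈ 29118.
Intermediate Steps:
G(g) = 12/(5*g) (G(g) = -(-12)/(5*g) = 12/(5*g))
G(R) + 29118 = (12/5)/(-8) + 29118 = (12/5)*(-⅛) + 29118 = -3/10 + 29118 = 291177/10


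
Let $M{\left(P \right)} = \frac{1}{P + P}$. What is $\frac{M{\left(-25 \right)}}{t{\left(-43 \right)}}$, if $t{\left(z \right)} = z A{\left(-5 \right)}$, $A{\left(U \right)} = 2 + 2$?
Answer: $\frac{1}{8600} \approx 0.00011628$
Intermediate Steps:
$A{\left(U \right)} = 4$
$t{\left(z \right)} = 4 z$ ($t{\left(z \right)} = z 4 = 4 z$)
$M{\left(P \right)} = \frac{1}{2 P}$
$\frac{M{\left(-25 \right)}}{t{\left(-43 \right)}} = \frac{\frac{1}{2} \frac{1}{-25}}{4 \left(-43\right)} = \frac{\frac{1}{2} \left(- \frac{1}{25}\right)}{-172} = \left(- \frac{1}{50}\right) \left(- \frac{1}{172}\right) = \frac{1}{8600}$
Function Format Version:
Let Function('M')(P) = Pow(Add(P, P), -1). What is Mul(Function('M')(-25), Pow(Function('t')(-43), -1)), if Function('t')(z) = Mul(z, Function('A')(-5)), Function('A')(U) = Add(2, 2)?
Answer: Rational(1, 8600) ≈ 0.00011628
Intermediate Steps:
Function('A')(U) = 4
Function('t')(z) = Mul(4, z) (Function('t')(z) = Mul(z, 4) = Mul(4, z))
Function('M')(P) = Mul(Rational(1, 2), Pow(P, -1)) (Function('M')(P) = Pow(Mul(2, P), -1) = Mul(Rational(1, 2), Pow(P, -1)))
Mul(Function('M')(-25), Pow(Function('t')(-43), -1)) = Mul(Mul(Rational(1, 2), Pow(-25, -1)), Pow(Mul(4, -43), -1)) = Mul(Mul(Rational(1, 2), Rational(-1, 25)), Pow(-172, -1)) = Mul(Rational(-1, 50), Rational(-1, 172)) = Rational(1, 8600)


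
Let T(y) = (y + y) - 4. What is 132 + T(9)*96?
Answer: 1476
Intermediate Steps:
T(y) = -4 + 2*y (T(y) = 2*y - 4 = -4 + 2*y)
132 + T(9)*96 = 132 + (-4 + 2*9)*96 = 132 + (-4 + 18)*96 = 132 + 14*96 = 132 + 1344 = 1476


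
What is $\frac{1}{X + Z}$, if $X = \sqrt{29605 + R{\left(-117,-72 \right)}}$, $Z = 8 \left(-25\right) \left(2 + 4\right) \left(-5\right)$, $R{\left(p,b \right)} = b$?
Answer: $\frac{6000}{35970467} - \frac{\sqrt{29533}}{35970467} \approx 0.00016203$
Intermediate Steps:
$Z = 6000$ ($Z = - 200 \cdot 6 \left(-5\right) = \left(-200\right) \left(-30\right) = 6000$)
$X = \sqrt{29533}$ ($X = \sqrt{29605 - 72} = \sqrt{29533} \approx 171.85$)
$\frac{1}{X + Z} = \frac{1}{\sqrt{29533} + 6000} = \frac{1}{6000 + \sqrt{29533}}$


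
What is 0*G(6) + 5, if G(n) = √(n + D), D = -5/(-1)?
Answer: 5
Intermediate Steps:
D = 5 (D = -5*(-1) = 5)
G(n) = √(5 + n) (G(n) = √(n + 5) = √(5 + n))
0*G(6) + 5 = 0*√(5 + 6) + 5 = 0*√11 + 5 = 0 + 5 = 5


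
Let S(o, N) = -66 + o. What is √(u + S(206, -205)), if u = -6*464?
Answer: 2*I*√661 ≈ 51.42*I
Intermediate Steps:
u = -2784
√(u + S(206, -205)) = √(-2784 + (-66 + 206)) = √(-2784 + 140) = √(-2644) = 2*I*√661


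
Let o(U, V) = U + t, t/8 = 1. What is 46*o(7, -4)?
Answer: 690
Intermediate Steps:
t = 8 (t = 8*1 = 8)
o(U, V) = 8 + U (o(U, V) = U + 8 = 8 + U)
46*o(7, -4) = 46*(8 + 7) = 46*15 = 690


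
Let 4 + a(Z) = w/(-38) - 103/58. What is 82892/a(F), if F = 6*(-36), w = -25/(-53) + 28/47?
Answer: -113772668572/7966163 ≈ -14282.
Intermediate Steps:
w = 2659/2491 (w = -25*(-1/53) + 28*(1/47) = 25/53 + 28/47 = 2659/2491 ≈ 1.0674)
F = -216
a(Z) = -7966163/1372541 (a(Z) = -4 + ((2659/2491)/(-38) - 103/58) = -4 + ((2659/2491)*(-1/38) - 103*1/58) = -4 + (-2659/94658 - 103/58) = -4 - 2475999/1372541 = -7966163/1372541)
82892/a(F) = 82892/(-7966163/1372541) = 82892*(-1372541/7966163) = -113772668572/7966163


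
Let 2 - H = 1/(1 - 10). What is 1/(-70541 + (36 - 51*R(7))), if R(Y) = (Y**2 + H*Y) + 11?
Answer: -3/222956 ≈ -1.3456e-5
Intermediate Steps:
H = 19/9 (H = 2 - 1/(1 - 10) = 2 - 1/(-9) = 2 - 1*(-1/9) = 2 + 1/9 = 19/9 ≈ 2.1111)
R(Y) = 11 + Y**2 + 19*Y/9 (R(Y) = (Y**2 + 19*Y/9) + 11 = 11 + Y**2 + 19*Y/9)
1/(-70541 + (36 - 51*R(7))) = 1/(-70541 + (36 - 51*(11 + 7**2 + (19/9)*7))) = 1/(-70541 + (36 - 51*(11 + 49 + 133/9))) = 1/(-70541 + (36 - 51*673/9)) = 1/(-70541 + (36 - 11441/3)) = 1/(-70541 - 11333/3) = 1/(-222956/3) = -3/222956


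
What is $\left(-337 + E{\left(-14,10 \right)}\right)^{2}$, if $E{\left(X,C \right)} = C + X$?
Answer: $116281$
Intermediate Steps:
$\left(-337 + E{\left(-14,10 \right)}\right)^{2} = \left(-337 + \left(10 - 14\right)\right)^{2} = \left(-337 - 4\right)^{2} = \left(-341\right)^{2} = 116281$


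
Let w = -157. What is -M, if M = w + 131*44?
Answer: -5607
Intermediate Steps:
M = 5607 (M = -157 + 131*44 = -157 + 5764 = 5607)
-M = -1*5607 = -5607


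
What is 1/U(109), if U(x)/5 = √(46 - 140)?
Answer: -I*√94/470 ≈ -0.020628*I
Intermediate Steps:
U(x) = 5*I*√94 (U(x) = 5*√(46 - 140) = 5*√(-94) = 5*(I*√94) = 5*I*√94)
1/U(109) = 1/(5*I*√94) = -I*√94/470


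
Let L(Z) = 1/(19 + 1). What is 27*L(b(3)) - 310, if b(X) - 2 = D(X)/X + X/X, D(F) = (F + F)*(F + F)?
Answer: -6173/20 ≈ -308.65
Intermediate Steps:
D(F) = 4*F² (D(F) = (2*F)*(2*F) = 4*F²)
b(X) = 3 + 4*X (b(X) = 2 + ((4*X²)/X + X/X) = 2 + (4*X + 1) = 2 + (1 + 4*X) = 3 + 4*X)
L(Z) = 1/20
27*L(b(3)) - 310 = 27*(1/20) - 310 = 27/20 - 310 = -6173/20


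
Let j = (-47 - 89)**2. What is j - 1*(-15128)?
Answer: 33624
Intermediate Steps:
j = 18496 (j = (-136)**2 = 18496)
j - 1*(-15128) = 18496 - 1*(-15128) = 18496 + 15128 = 33624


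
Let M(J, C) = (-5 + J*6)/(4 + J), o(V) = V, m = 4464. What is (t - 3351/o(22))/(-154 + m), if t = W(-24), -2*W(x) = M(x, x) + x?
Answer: -63379/1896400 ≈ -0.033421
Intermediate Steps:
M(J, C) = (-5 + 6*J)/(4 + J)
W(x) = -x/2 - (-5 + 6*x)/(2*(4 + x)) (W(x) = -((-5 + 6*x)/(4 + x) + x)/2 = -(x + (-5 + 6*x)/(4 + x))/2 = -x/2 - (-5 + 6*x)/(2*(4 + x)))
t = 331/40 (t = (5 - 1*(-24)² - 10*(-24))/(2*(4 - 24)) = (½)*(5 - 1*576 + 240)/(-20) = (½)*(-1/20)*(5 - 576 + 240) = (½)*(-1/20)*(-331) = 331/40 ≈ 8.2750)
(t - 3351/o(22))/(-154 + m) = (331/40 - 3351/22)/(-154 + 4464) = (331/40 - 3351*1/22)/4310 = (331/40 - 3351/22)*(1/4310) = -63379/440*1/4310 = -63379/1896400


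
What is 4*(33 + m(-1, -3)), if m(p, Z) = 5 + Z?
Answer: 140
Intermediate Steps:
4*(33 + m(-1, -3)) = 4*(33 + (5 - 3)) = 4*(33 + 2) = 4*35 = 140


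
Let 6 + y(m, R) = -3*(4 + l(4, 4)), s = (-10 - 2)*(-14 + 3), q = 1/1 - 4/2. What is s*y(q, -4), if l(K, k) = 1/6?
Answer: -2442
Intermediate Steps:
l(K, k) = 1/6
q = -1 (q = 1*1 - 4*1/2 = 1 - 2 = -1)
s = 132 (s = -12*(-11) = 132)
y(m, R) = -37/2 (y(m, R) = -6 - 3*(4 + 1/6) = -6 - 3*25/6 = -6 - 25/2 = -37/2)
s*y(q, -4) = 132*(-37/2) = -2442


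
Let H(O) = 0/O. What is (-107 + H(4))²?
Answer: 11449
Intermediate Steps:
H(O) = 0
(-107 + H(4))² = (-107 + 0)² = (-107)² = 11449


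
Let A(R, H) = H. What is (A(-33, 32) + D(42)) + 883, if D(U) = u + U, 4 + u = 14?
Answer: 967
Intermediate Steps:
u = 10 (u = -4 + 14 = 10)
D(U) = 10 + U
(A(-33, 32) + D(42)) + 883 = (32 + (10 + 42)) + 883 = (32 + 52) + 883 = 84 + 883 = 967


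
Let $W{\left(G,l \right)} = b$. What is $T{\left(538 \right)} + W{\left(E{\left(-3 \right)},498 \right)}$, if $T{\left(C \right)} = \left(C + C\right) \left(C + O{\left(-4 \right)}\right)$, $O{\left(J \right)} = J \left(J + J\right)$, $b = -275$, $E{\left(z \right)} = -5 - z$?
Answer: $613045$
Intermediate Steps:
$O{\left(J \right)} = 2 J^{2}$ ($O{\left(J \right)} = J 2 J = 2 J^{2}$)
$W{\left(G,l \right)} = -275$
$T{\left(C \right)} = 2 C \left(32 + C\right)$ ($T{\left(C \right)} = \left(C + C\right) \left(C + 2 \left(-4\right)^{2}\right) = 2 C \left(C + 2 \cdot 16\right) = 2 C \left(C + 32\right) = 2 C \left(32 + C\right)$)
$T{\left(538 \right)} + W{\left(E{\left(-3 \right)},498 \right)} = 2 \cdot 538 \left(32 + 538\right) - 275 = 2 \cdot 538 \cdot 570 - 275 = 613320 - 275 = 613045$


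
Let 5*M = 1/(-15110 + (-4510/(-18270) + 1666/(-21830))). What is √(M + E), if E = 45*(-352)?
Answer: 3*I*√9987030720757116251363899/75328940444 ≈ 125.86*I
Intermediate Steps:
E = -15840
M = -3988341/301315761776 (M = 1/(5*(-15110 + (-4510/(-18270) + 1666/(-21830)))) = 1/(5*(-15110 + (-4510*(-1/18270) + 1666*(-1/21830)))) = 1/(5*(-15110 + (451/1827 - 833/10915))) = 1/(5*(-15110 + 3400774/19941705)) = 1/(5*(-301315761776/19941705)) = (⅕)*(-19941705/301315761776) = -3988341/301315761776 ≈ -1.3236e-5)
√(M + E) = √(-3988341/301315761776 - 15840) = √(-4772841670520181/301315761776) = 3*I*√9987030720757116251363899/75328940444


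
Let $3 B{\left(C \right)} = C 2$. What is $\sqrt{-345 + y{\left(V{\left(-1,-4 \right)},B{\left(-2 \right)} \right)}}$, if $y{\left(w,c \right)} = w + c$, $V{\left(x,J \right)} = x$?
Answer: $\frac{i \sqrt{3126}}{3} \approx 18.637 i$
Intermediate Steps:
$B{\left(C \right)} = \frac{2 C}{3}$ ($B{\left(C \right)} = \frac{C 2}{3} = \frac{2 C}{3}$)
$y{\left(w,c \right)} = c + w$
$\sqrt{-345 + y{\left(V{\left(-1,-4 \right)},B{\left(-2 \right)} \right)}} = \sqrt{-345 + \left(\frac{2}{3} \left(-2\right) - 1\right)} = \sqrt{-345 - \frac{7}{3}} = \sqrt{- \frac{1042}{3}} = \frac{i \sqrt{3126}}{3}$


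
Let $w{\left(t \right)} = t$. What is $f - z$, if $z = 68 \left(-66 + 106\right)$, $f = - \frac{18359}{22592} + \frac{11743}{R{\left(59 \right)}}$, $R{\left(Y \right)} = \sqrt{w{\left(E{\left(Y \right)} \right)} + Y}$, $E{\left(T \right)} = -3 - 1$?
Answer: $- \frac{61468599}{22592} + \frac{11743 \sqrt{55}}{55} \approx -1137.4$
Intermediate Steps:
$E{\left(T \right)} = -4$ ($E{\left(T \right)} = -3 - 1 = -4$)
$R{\left(Y \right)} = \sqrt{-4 + Y}$
$f = - \frac{18359}{22592} + \frac{11743 \sqrt{55}}{55}$ ($f = - \frac{18359}{22592} + \frac{11743}{\sqrt{-4 + 59}} = \left(-18359\right) \frac{1}{22592} + \frac{11743}{\sqrt{55}} = - \frac{18359}{22592} + 11743 \frac{\sqrt{55}}{55} = - \frac{18359}{22592} + \frac{11743 \sqrt{55}}{55} \approx 1582.6$)
$z = 2720$ ($z = 68 \cdot 40 = 2720$)
$f - z = \left(- \frac{18359}{22592} + \frac{11743 \sqrt{55}}{55}\right) - 2720 = - \frac{61468599}{22592} + \frac{11743 \sqrt{55}}{55}$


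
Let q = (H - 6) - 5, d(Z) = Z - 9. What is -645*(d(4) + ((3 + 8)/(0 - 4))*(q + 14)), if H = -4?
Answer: 5805/4 ≈ 1451.3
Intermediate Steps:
d(Z) = -9 + Z
q = -15 (q = (-4 - 6) - 5 = -10 - 5 = -15)
-645*(d(4) + ((3 + 8)/(0 - 4))*(q + 14)) = -645*((-9 + 4) + ((3 + 8)/(0 - 4))*(-15 + 14)) = -645*(-5 + (11/(-4))*(-1)) = -645*(-5 + (11*(-¼))*(-1)) = -645*(-5 - 11/4*(-1)) = -645*(-5 + 11/4) = -645*(-9/4) = 5805/4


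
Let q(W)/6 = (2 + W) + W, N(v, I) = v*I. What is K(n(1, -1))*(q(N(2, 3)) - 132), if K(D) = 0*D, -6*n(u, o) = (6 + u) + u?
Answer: 0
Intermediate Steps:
N(v, I) = I*v
n(u, o) = -1 - u/3 (n(u, o) = -((6 + u) + u)/6 = -(6 + 2*u)/6 = -1 - u/3)
q(W) = 12 + 12*W (q(W) = 6*((2 + W) + W) = 6*(2 + 2*W) = 12 + 12*W)
K(D) = 0
K(n(1, -1))*(q(N(2, 3)) - 132) = 0*((12 + 12*(3*2)) - 132) = 0*((12 + 12*6) - 132) = 0*((12 + 72) - 132) = 0*(84 - 132) = 0*(-48) = 0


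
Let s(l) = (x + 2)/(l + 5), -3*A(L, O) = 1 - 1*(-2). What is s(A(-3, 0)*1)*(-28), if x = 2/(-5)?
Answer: -56/5 ≈ -11.200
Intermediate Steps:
A(L, O) = -1 (A(L, O) = -(1 - 1*(-2))/3 = -(1 + 2)/3 = -1/3*3 = -1)
x = -2/5 (x = 2*(-1/5) = -2/5 ≈ -0.40000)
s(l) = 8/(5*(5 + l)) (s(l) = (-2/5 + 2)/(l + 5) = 8/(5*(5 + l)))
s(A(-3, 0)*1)*(-28) = (8/(5*(5 - 1*1)))*(-28) = (8/(5*(5 - 1)))*(-28) = ((8/5)/4)*(-28) = ((8/5)*(1/4))*(-28) = (2/5)*(-28) = -56/5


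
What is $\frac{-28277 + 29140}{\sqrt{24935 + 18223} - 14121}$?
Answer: $- \frac{4062141}{66453161} - \frac{863 \sqrt{43158}}{199359483} \approx -0.062027$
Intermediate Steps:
$\frac{-28277 + 29140}{\sqrt{24935 + 18223} - 14121} = \frac{863}{\sqrt{43158} - 14121} = \frac{863}{-14121 + \sqrt{43158}}$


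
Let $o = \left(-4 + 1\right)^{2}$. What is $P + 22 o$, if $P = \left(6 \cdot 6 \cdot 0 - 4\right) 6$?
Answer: $174$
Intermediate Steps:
$P = -24$ ($P = \left(36 \cdot 0 - 4\right) 6 = \left(0 - 4\right) 6 = \left(-4\right) 6 = -24$)
$o = 9$ ($o = \left(-3\right)^{2} = 9$)
$P + 22 o = -24 + 22 \cdot 9 = -24 + 198 = 174$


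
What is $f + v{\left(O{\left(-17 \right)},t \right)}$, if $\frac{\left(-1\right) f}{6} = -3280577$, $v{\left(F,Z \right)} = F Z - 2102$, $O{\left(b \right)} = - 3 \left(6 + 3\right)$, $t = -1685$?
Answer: $19726855$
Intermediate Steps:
$O{\left(b \right)} = -27$ ($O{\left(b \right)} = \left(-3\right) 9 = -27$)
$v{\left(F,Z \right)} = -2102 + F Z$
$f = 19683462$ ($f = \left(-6\right) \left(-3280577\right) = 19683462$)
$f + v{\left(O{\left(-17 \right)},t \right)} = 19683462 - -43393 = 19683462 + \left(-2102 + 45495\right) = 19683462 + 43393 = 19726855$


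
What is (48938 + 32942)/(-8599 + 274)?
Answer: -16376/1665 ≈ -9.8354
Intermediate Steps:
(48938 + 32942)/(-8599 + 274) = 81880/(-8325) = 81880*(-1/8325) = -16376/1665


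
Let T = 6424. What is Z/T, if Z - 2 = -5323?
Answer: -5321/6424 ≈ -0.82830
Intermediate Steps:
Z = -5321 (Z = 2 - 5323 = -5321)
Z/T = -5321/6424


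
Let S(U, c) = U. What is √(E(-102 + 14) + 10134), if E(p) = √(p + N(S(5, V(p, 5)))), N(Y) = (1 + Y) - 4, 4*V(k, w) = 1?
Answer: √(10134 + I*√86) ≈ 100.67 + 0.0461*I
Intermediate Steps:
V(k, w) = ¼ (V(k, w) = (¼)*1 = ¼)
N(Y) = -3 + Y
E(p) = √(2 + p) (E(p) = √(p + (-3 + 5)) = √(p + 2) = √(2 + p))
√(E(-102 + 14) + 10134) = √(√(2 + (-102 + 14)) + 10134) = √(√(2 - 88) + 10134) = √(√(-86) + 10134) = √(I*√86 + 10134) = √(10134 + I*√86)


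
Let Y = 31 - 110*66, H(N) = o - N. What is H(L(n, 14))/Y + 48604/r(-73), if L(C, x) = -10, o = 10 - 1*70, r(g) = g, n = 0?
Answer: -351354666/527717 ≈ -665.80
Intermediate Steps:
o = -60 (o = 10 - 70 = -60)
H(N) = -60 - N
Y = -7229 (Y = 31 - 7260 = -7229)
H(L(n, 14))/Y + 48604/r(-73) = (-60 - 1*(-10))/(-7229) + 48604/(-73) = (-60 + 10)*(-1/7229) + 48604*(-1/73) = -50*(-1/7229) - 48604/73 = 50/7229 - 48604/73 = -351354666/527717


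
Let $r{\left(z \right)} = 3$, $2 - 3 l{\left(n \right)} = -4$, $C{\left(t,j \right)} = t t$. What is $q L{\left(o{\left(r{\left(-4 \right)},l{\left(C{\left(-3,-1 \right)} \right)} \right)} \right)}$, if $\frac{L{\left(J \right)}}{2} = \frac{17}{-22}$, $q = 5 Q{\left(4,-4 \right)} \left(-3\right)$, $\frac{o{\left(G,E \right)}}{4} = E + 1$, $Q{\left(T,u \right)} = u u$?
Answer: $\frac{4080}{11} \approx 370.91$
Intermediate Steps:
$C{\left(t,j \right)} = t^{2}$
$l{\left(n \right)} = 2$ ($l{\left(n \right)} = \frac{2}{3} - - \frac{4}{3} = \frac{2}{3} + \frac{4}{3} = 2$)
$Q{\left(T,u \right)} = u^{2}$
$o{\left(G,E \right)} = 4 + 4 E$ ($o{\left(G,E \right)} = 4 \left(E + 1\right) = 4 \left(1 + E\right) = 4 + 4 E$)
$q = -240$ ($q = 5 \left(-4\right)^{2} \left(-3\right) = 5 \cdot 16 \left(-3\right) = 80 \left(-3\right) = -240$)
$L{\left(J \right)} = - \frac{17}{11}$ ($L{\left(J \right)} = 2 \frac{17}{-22} = 2 \cdot 17 \left(- \frac{1}{22}\right) = 2 \left(- \frac{17}{22}\right) = - \frac{17}{11}$)
$q L{\left(o{\left(r{\left(-4 \right)},l{\left(C{\left(-3,-1 \right)} \right)} \right)} \right)} = \left(-240\right) \left(- \frac{17}{11}\right) = \frac{4080}{11}$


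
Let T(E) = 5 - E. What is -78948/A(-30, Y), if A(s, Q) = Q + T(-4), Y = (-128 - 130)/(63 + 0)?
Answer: -1657908/103 ≈ -16096.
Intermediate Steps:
Y = -86/21 (Y = -258/63 = -258*1/63 = -86/21 ≈ -4.0952)
A(s, Q) = 9 + Q (A(s, Q) = Q + (5 - 1*(-4)) = Q + (5 + 4) = Q + 9 = 9 + Q)
-78948/A(-30, Y) = -78948/(9 - 86/21) = -78948/103/21 = -78948*21/103 = -1657908/103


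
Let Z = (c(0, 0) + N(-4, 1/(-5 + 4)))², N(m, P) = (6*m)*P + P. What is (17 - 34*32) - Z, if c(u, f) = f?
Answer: -1600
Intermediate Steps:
N(m, P) = P + 6*P*m (N(m, P) = 6*P*m + P = P + 6*P*m)
Z = 529 (Z = (0 + (1 + 6*(-4))/(-5 + 4))² = (0 + (1 - 24)/(-1))² = (0 - 1*(-23))² = (0 + 23)² = 23² = 529)
(17 - 34*32) - Z = (17 - 34*32) - 1*529 = (17 - 1088) - 529 = -1071 - 529 = -1600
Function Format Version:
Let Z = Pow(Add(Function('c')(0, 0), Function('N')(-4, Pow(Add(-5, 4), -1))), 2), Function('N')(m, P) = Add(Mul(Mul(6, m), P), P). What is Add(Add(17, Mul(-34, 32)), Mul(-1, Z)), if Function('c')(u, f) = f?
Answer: -1600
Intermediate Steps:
Function('N')(m, P) = Add(P, Mul(6, P, m)) (Function('N')(m, P) = Add(Mul(6, P, m), P) = Add(P, Mul(6, P, m)))
Z = 529 (Z = Pow(Add(0, Mul(Pow(Add(-5, 4), -1), Add(1, Mul(6, -4)))), 2) = Pow(Add(0, Mul(Pow(-1, -1), Add(1, -24))), 2) = Pow(Add(0, Mul(-1, -23)), 2) = Pow(Add(0, 23), 2) = Pow(23, 2) = 529)
Add(Add(17, Mul(-34, 32)), Mul(-1, Z)) = Add(Add(17, Mul(-34, 32)), Mul(-1, 529)) = Add(Add(17, -1088), -529) = Add(-1071, -529) = -1600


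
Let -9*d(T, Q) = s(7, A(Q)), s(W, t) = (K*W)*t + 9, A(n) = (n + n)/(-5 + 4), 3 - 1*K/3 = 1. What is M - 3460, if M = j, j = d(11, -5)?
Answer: -10523/3 ≈ -3507.7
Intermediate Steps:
K = 6 (K = 9 - 3*1 = 9 - 3 = 6)
A(n) = -2*n (A(n) = (2*n)/(-1) = (2*n)*(-1) = -2*n)
s(W, t) = 9 + 6*W*t (s(W, t) = (6*W)*t + 9 = 6*W*t + 9 = 9 + 6*W*t)
d(T, Q) = -1 + 28*Q/3 (d(T, Q) = -(9 + 6*7*(-2*Q))/9 = -(9 - 84*Q)/9 = -1 + 28*Q/3)
j = -143/3 (j = -1 + (28/3)*(-5) = -1 - 140/3 = -143/3 ≈ -47.667)
M = -143/3 ≈ -47.667
M - 3460 = -143/3 - 3460 = -10523/3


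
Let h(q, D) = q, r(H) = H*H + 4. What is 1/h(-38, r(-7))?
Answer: -1/38 ≈ -0.026316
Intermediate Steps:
r(H) = 4 + H² (r(H) = H² + 4 = 4 + H²)
1/h(-38, r(-7)) = 1/(-38) = -1/38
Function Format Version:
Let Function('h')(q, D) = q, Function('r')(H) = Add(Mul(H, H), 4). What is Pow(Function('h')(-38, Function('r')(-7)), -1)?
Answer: Rational(-1, 38) ≈ -0.026316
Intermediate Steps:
Function('r')(H) = Add(4, Pow(H, 2)) (Function('r')(H) = Add(Pow(H, 2), 4) = Add(4, Pow(H, 2)))
Pow(Function('h')(-38, Function('r')(-7)), -1) = Pow(-38, -1) = Rational(-1, 38)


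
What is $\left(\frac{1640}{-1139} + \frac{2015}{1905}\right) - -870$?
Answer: $\frac{377378507}{433959} \approx 869.62$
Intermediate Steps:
$\left(\frac{1640}{-1139} + \frac{2015}{1905}\right) - -870 = \left(1640 \left(- \frac{1}{1139}\right) + 2015 \cdot \frac{1}{1905}\right) + 870 = \left(- \frac{1640}{1139} + \frac{403}{381}\right) + 870 = - \frac{165823}{433959} + 870 = \frac{377378507}{433959}$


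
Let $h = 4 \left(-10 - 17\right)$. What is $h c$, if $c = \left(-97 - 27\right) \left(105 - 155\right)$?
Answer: $-669600$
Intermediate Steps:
$h = -108$ ($h = 4 \left(-10 - 17\right) = 4 \left(-27\right) = -108$)
$c = 6200$ ($c = \left(-124\right) \left(-50\right) = 6200$)
$h c = \left(-108\right) 6200 = -669600$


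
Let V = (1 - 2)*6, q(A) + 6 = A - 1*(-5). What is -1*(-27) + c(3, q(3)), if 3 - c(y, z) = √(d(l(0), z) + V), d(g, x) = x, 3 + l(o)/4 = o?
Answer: 30 - 2*I ≈ 30.0 - 2.0*I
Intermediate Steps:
q(A) = -1 + A (q(A) = -6 + (A - 1*(-5)) = -6 + (A + 5) = -6 + (5 + A) = -1 + A)
l(o) = -12 + 4*o
V = -6 (V = -1*6 = -6)
c(y, z) = 3 - √(-6 + z) (c(y, z) = 3 - √(z - 6) = 3 - √(-6 + z))
-1*(-27) + c(3, q(3)) = -1*(-27) + (3 - √(-6 + (-1 + 3))) = 27 + (3 - √(-6 + 2)) = 27 + (3 - √(-4)) = 27 + (3 - 2*I) = 30 - 2*I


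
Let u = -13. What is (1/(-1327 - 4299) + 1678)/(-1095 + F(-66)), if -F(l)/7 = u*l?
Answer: -3146809/13316742 ≈ -0.23630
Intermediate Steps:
F(l) = 91*l (F(l) = -(-91)*l = 91*l)
(1/(-1327 - 4299) + 1678)/(-1095 + F(-66)) = (1/(-1327 - 4299) + 1678)/(-1095 + 91*(-66)) = (1/(-5626) + 1678)/(-1095 - 6006) = (-1/5626 + 1678)/(-7101) = (9440427/5626)*(-1/7101) = -3146809/13316742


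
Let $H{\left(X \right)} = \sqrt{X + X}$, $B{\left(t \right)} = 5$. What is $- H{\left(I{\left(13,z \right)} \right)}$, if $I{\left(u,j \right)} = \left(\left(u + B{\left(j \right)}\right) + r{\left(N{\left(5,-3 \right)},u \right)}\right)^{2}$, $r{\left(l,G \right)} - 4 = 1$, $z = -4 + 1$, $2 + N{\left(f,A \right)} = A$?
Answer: $- 23 \sqrt{2} \approx -32.527$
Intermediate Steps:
$N{\left(f,A \right)} = -2 + A$
$z = -3$
$r{\left(l,G \right)} = 5$ ($r{\left(l,G \right)} = 4 + 1 = 5$)
$I{\left(u,j \right)} = \left(10 + u\right)^{2}$ ($I{\left(u,j \right)} = \left(\left(u + 5\right) + 5\right)^{2} = \left(\left(5 + u\right) + 5\right)^{2} = \left(10 + u\right)^{2}$)
$H{\left(X \right)} = \sqrt{2} \sqrt{X}$ ($H{\left(X \right)} = \sqrt{2 X} = \sqrt{2} \sqrt{X}$)
$- H{\left(I{\left(13,z \right)} \right)} = - \sqrt{2} \sqrt{\left(10 + 13\right)^{2}} = - \sqrt{2} \sqrt{23^{2}} = - \sqrt{2} \sqrt{529} = - \sqrt{2} \cdot 23 = - 23 \sqrt{2}$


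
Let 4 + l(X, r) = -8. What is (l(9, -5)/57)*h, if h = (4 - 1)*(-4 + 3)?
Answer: 12/19 ≈ 0.63158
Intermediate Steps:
l(X, r) = -12 (l(X, r) = -4 - 8 = -12)
h = -3 (h = 3*(-1) = -3)
(l(9, -5)/57)*h = -12/57*(-3) = -12*1/57*(-3) = -4/19*(-3) = 12/19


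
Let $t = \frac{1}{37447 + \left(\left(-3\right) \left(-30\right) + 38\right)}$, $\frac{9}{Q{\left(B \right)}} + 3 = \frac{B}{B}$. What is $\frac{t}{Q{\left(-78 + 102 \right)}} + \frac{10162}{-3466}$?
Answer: $- \frac{1718270641}{586057275} \approx -2.9319$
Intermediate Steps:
$Q{\left(B \right)} = - \frac{9}{2}$ ($Q{\left(B \right)} = \frac{9}{-3 + \frac{B}{B}} = \frac{9}{-3 + 1} = \frac{9}{-2} = 9 \left(- \frac{1}{2}\right) = - \frac{9}{2}$)
$t = \frac{1}{37575}$ ($t = \frac{1}{37447 + \left(90 + 38\right)} = \frac{1}{37447 + 128} = \frac{1}{37575} \approx 2.6613 \cdot 10^{-5}$)
$\frac{t}{Q{\left(-78 + 102 \right)}} + \frac{10162}{-3466} = \frac{1}{37575 \left(- \frac{9}{2}\right)} + \frac{10162}{-3466} = \frac{1}{37575} \left(- \frac{2}{9}\right) + 10162 \left(- \frac{1}{3466}\right) = - \frac{2}{338175} - \frac{5081}{1733} = - \frac{1718270641}{586057275}$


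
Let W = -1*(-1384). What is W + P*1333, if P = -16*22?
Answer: -467832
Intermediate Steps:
P = -352
W = 1384
W + P*1333 = 1384 - 352*1333 = 1384 - 469216 = -467832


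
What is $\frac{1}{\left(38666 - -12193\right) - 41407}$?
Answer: $\frac{1}{9452} \approx 0.0001058$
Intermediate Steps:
$\frac{1}{\left(38666 - -12193\right) - 41407} = \frac{1}{\left(38666 + 12193\right) - 41407} = \frac{1}{50859 - 41407} = \frac{1}{9452}$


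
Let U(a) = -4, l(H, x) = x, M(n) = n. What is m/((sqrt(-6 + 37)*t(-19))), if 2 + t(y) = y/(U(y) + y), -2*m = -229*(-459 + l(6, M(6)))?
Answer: 795317*sqrt(31)/558 ≈ 7935.7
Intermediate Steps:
m = -103737/2 (m = -(-229)*(-459 + 6)/2 = -(-229)*(-453)/2 = -1/2*103737 = -103737/2 ≈ -51869.)
t(y) = -2 + y/(-4 + y)
m/((sqrt(-6 + 37)*t(-19))) = -103737*(-4 - 19)/(sqrt(-6 + 37)*(8 - 1*(-19)))/2 = -103737*(-23*sqrt(31)/(31*(8 + 19)))/2 = -103737*(-23*sqrt(31)/837)/2 = -(-795317)*sqrt(31)/558 = 795317*sqrt(31)/558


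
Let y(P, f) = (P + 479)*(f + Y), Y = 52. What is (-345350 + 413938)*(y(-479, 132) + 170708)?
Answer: 11708520304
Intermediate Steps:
y(P, f) = (52 + f)*(479 + P) (y(P, f) = (P + 479)*(f + 52) = (479 + P)*(52 + f) = (52 + f)*(479 + P))
(-345350 + 413938)*(y(-479, 132) + 170708) = (-345350 + 413938)*((24908 + 52*(-479) + 479*132 - 479*132) + 170708) = 68588*((24908 - 24908 + 63228 - 63228) + 170708) = 68588*(0 + 170708) = 68588*170708 = 11708520304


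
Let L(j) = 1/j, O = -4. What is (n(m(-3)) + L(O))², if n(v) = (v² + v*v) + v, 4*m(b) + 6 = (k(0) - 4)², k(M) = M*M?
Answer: 3481/16 ≈ 217.56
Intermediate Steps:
k(M) = M²
m(b) = 5/2 (m(b) = -3/2 + (0² - 4)²/4 = -3/2 + (0 - 4)²/4 = -3/2 + (¼)*(-4)² = -3/2 + (¼)*16 = -3/2 + 4 = 5/2)
n(v) = v + 2*v² (n(v) = (v² + v²) + v = 2*v² + v = v + 2*v²)
(n(m(-3)) + L(O))² = (5*(1 + 2*(5/2))/2 + 1/(-4))² = (5*(1 + 5)/2 - ¼)² = ((5/2)*6 - ¼)² = (15 - ¼)² = (59/4)² = 3481/16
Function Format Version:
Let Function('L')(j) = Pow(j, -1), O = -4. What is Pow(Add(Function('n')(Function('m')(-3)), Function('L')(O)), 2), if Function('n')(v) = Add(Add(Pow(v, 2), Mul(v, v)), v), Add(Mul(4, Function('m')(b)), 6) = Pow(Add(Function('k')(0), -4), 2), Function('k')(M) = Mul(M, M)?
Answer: Rational(3481, 16) ≈ 217.56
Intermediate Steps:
Function('k')(M) = Pow(M, 2)
Function('m')(b) = Rational(5, 2) (Function('m')(b) = Add(Rational(-3, 2), Mul(Rational(1, 4), Pow(Add(Pow(0, 2), -4), 2))) = Add(Rational(-3, 2), Mul(Rational(1, 4), Pow(Add(0, -4), 2))) = Add(Rational(-3, 2), Mul(Rational(1, 4), Pow(-4, 2))) = Add(Rational(-3, 2), Mul(Rational(1, 4), 16)) = Add(Rational(-3, 2), 4) = Rational(5, 2))
Function('n')(v) = Add(v, Mul(2, Pow(v, 2))) (Function('n')(v) = Add(Add(Pow(v, 2), Pow(v, 2)), v) = Add(Mul(2, Pow(v, 2)), v) = Add(v, Mul(2, Pow(v, 2))))
Pow(Add(Function('n')(Function('m')(-3)), Function('L')(O)), 2) = Pow(Add(Mul(Rational(5, 2), Add(1, Mul(2, Rational(5, 2)))), Pow(-4, -1)), 2) = Pow(Add(Mul(Rational(5, 2), Add(1, 5)), Rational(-1, 4)), 2) = Pow(Add(Mul(Rational(5, 2), 6), Rational(-1, 4)), 2) = Pow(Add(15, Rational(-1, 4)), 2) = Pow(Rational(59, 4), 2) = Rational(3481, 16)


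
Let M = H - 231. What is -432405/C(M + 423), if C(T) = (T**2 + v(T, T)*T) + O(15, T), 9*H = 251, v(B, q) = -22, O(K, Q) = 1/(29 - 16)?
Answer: -455322465/45819868 ≈ -9.9372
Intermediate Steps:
O(K, Q) = 1/13
H = 251/9 (H = (1/9)*251 = 251/9 ≈ 27.889)
M = -1828/9 (M = 251/9 - 231 = -1828/9 ≈ -203.11)
C(T) = 1/13 + T**2 - 22*T (C(T) = (T**2 - 22*T) + 1/13 = 1/13 + T**2 - 22*T)
-432405/C(M + 423) = -432405/(1/13 + (-1828/9 + 423)**2 - 22*(-1828/9 + 423)) = -432405/(1/13 + (1979/9)**2 - 22*1979/9) = -432405/(1/13 + 3916441/81 - 43538/9) = -432405/45819868/1053 = -432405*1053/45819868 = -455322465/45819868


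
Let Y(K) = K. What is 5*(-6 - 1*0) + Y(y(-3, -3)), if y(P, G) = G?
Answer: -33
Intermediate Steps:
5*(-6 - 1*0) + Y(y(-3, -3)) = 5*(-6 - 1*0) - 3 = 5*(-6 + 0) - 3 = 5*(-6) - 3 = -30 - 3 = -33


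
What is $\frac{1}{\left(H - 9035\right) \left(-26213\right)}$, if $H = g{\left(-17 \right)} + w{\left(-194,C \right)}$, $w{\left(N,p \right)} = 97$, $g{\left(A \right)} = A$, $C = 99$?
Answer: $\frac{1}{234737415} \approx 4.2601 \cdot 10^{-9}$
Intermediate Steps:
$H = 80$ ($H = -17 + 97 = 80$)
$\frac{1}{\left(H - 9035\right) \left(-26213\right)} = \frac{1}{\left(80 - 9035\right) \left(-26213\right)} = \frac{1}{80 - 9035} \left(- \frac{1}{26213}\right) = \frac{1}{-8955} \left(- \frac{1}{26213}\right) = \left(- \frac{1}{8955}\right) \left(- \frac{1}{26213}\right) = \frac{1}{234737415}$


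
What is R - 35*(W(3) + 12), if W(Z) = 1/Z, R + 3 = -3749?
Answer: -12551/3 ≈ -4183.7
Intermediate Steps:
R = -3752 (R = -3 - 3749 = -3752)
R - 35*(W(3) + 12) = -3752 - 35*(1/3 + 12) = -3752 - 35*(⅓ + 12) = -3752 - 35*37/3 = -3752 - 1*1295/3 = -3752 - 1295/3 = -12551/3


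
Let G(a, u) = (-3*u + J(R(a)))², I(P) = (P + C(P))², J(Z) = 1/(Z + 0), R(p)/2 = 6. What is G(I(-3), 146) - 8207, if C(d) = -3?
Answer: 26433217/144 ≈ 1.8356e+5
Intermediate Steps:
R(p) = 12 (R(p) = 2*6 = 12)
J(Z) = 1/Z
I(P) = (-3 + P)² (I(P) = (P - 3)² = (-3 + P)²)
G(a, u) = (1/12 - 3*u)² (G(a, u) = (-3*u + 1/12)² = (1/12 - 3*u)²)
G(I(-3), 146) - 8207 = (-1 + 36*146)²/144 - 8207 = (-1 + 5256)²/144 - 8207 = (1/144)*5255² - 8207 = (1/144)*27615025 - 8207 = 27615025/144 - 8207 = 26433217/144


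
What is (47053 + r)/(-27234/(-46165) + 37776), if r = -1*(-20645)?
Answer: 520879695/290659379 ≈ 1.7921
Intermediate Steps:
r = 20645
(47053 + r)/(-27234/(-46165) + 37776) = (47053 + 20645)/(-27234/(-46165) + 37776) = 67698/(-27234*(-1/46165) + 37776) = 67698/(27234/46165 + 37776) = 67698/(1743956274/46165) = 67698*(46165/1743956274) = 520879695/290659379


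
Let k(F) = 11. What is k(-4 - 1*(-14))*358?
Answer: 3938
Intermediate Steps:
k(-4 - 1*(-14))*358 = 11*358 = 3938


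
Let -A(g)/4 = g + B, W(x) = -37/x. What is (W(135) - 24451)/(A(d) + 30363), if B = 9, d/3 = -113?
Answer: -3300922/4277205 ≈ -0.77175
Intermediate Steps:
d = -339 (d = 3*(-113) = -339)
A(g) = -36 - 4*g (A(g) = -4*(g + 9) = -4*(9 + g) = -36 - 4*g)
(W(135) - 24451)/(A(d) + 30363) = (-37/135 - 24451)/((-36 - 4*(-339)) + 30363) = (-37*1/135 - 24451)/((-36 + 1356) + 30363) = (-37/135 - 24451)/(1320 + 30363) = -3300922/135/31683 = -3300922/135*1/31683 = -3300922/4277205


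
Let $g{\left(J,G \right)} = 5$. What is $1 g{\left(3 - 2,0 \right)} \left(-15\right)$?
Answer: $-75$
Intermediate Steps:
$1 g{\left(3 - 2,0 \right)} \left(-15\right) = 1 \cdot 5 \left(-15\right) = 5 \left(-15\right) = -75$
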